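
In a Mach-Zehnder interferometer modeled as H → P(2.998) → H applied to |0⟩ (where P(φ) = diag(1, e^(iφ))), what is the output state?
(0.005146 + 0.07155i)|0⟩ + (0.9949 - 0.07155i)|1⟩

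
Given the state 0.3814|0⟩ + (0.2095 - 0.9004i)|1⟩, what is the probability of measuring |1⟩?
0.8546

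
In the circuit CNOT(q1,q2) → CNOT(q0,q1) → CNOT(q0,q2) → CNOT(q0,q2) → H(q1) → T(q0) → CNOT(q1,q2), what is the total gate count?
7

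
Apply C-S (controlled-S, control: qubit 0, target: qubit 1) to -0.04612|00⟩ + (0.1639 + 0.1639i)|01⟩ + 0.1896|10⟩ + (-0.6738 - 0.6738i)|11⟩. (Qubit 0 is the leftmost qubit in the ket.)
-0.04612|00⟩ + (0.1639 + 0.1639i)|01⟩ + 0.1896|10⟩ + (0.6738 - 0.6738i)|11⟩

C-S leaves the control-|0⟩ kets |00⟩, |01⟩ unchanged and applies S to qubit 1 on the control-|1⟩ pair (|10⟩, |11⟩).
S = [[1, 0], [0, i]].
With a = amp(|10⟩) = 0.1896 and b = amp(|11⟩) = (-0.6738 - 0.6738i):
new amp(|10⟩) = (1)·a = 0.1896
new amp(|11⟩) = (i)·b = (0.6738 - 0.6738i)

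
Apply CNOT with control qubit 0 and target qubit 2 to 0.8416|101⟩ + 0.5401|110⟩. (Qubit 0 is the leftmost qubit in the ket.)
0.8416|100⟩ + 0.5401|111⟩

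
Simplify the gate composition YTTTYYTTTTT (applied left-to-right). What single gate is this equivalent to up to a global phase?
Y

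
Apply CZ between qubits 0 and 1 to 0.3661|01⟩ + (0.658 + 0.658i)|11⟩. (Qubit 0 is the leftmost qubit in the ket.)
0.3661|01⟩ + (-0.658 - 0.658i)|11⟩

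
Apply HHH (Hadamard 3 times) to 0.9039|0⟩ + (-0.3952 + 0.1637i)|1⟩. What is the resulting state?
(0.3597 + 0.1158i)|0⟩ + (0.9186 - 0.1158i)|1⟩

H² = I, so H^3 = H: a single Hadamard. With (a, b) = (0.9039, (-0.3952 + 0.1637i)), H gives ((a + b)/√2, (a − b)/√2) = ((0.3597 + 0.1158i), (0.9186 - 0.1158i)).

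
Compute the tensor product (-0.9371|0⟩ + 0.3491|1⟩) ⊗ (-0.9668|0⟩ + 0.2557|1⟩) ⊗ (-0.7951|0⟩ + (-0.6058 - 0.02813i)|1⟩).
-0.7204|000⟩ + (-0.5488 - 0.02549i)|001⟩ + 0.1905|010⟩ + (0.1452 + 0.00674i)|011⟩ + 0.2684|100⟩ + (0.2045 + 0.009494i)|101⟩ - 0.07097|110⟩ + (-0.05408 - 0.002511i)|111⟩

amp(|b₁b₂…⟩) = product of the factor amplitudes for bits b₁, b₂, …; only kets whose every factor amplitude is nonzero survive.
|000⟩: (-0.9371)(-0.9668)(-0.7951) = -0.7204
|001⟩: (-0.9371)(-0.9668)(-0.6058 - 0.02813i) = (-0.5488 - 0.02549i)
|010⟩: (-0.9371)(0.2557)(-0.7951) = 0.1905
|011⟩: (-0.9371)(0.2557)(-0.6058 - 0.02813i) = (0.1452 + 0.00674i)
|100⟩: (0.3491)(-0.9668)(-0.7951) = 0.2684
|101⟩: (0.3491)(-0.9668)(-0.6058 - 0.02813i) = (0.2045 + 0.009494i)
|110⟩: (0.3491)(0.2557)(-0.7951) = -0.07097
|111⟩: (0.3491)(0.2557)(-0.6058 - 0.02813i) = (-0.05408 - 0.002511i)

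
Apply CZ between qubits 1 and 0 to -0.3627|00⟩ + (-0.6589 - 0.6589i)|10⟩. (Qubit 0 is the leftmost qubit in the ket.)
-0.3627|00⟩ + (-0.6589 - 0.6589i)|10⟩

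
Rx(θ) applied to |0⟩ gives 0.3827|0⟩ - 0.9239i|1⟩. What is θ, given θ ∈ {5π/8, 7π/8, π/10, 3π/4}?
3π/4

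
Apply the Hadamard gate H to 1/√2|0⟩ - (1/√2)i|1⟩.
(1/2 - (1/2)i)|0⟩ + (1/2 + (1/2)i)|1⟩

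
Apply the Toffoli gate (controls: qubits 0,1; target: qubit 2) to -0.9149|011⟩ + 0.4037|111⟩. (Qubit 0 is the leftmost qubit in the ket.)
-0.9149|011⟩ + 0.4037|110⟩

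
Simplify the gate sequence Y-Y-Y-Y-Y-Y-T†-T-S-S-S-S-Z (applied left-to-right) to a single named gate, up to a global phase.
Z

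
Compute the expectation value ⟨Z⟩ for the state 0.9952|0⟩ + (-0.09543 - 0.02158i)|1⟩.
0.9809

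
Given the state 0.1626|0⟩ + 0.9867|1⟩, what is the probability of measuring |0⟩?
0.02644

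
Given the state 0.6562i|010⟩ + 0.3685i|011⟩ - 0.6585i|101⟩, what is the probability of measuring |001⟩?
0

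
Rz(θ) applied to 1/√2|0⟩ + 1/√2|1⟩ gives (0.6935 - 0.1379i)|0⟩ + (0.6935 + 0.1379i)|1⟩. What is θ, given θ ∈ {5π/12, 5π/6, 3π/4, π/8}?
π/8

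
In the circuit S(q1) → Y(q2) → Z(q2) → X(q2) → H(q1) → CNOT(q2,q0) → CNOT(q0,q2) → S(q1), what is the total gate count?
8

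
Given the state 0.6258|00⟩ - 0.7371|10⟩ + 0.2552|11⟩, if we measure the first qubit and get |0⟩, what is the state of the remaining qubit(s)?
|0⟩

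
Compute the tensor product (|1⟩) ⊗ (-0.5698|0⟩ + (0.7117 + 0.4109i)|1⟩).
-0.5698|10⟩ + (0.7117 + 0.4109i)|11⟩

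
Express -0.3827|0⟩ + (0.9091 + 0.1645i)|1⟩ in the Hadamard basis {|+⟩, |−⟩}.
(0.3722 + 0.1163i)|+⟩ + (-0.9134 - 0.1163i)|−⟩

With |ψ⟩ = α|0⟩ + β|1⟩, the Hadamard-basis coefficients are ⟨+|ψ⟩ = (α + β)/√2 and ⟨−|ψ⟩ = (α − β)/√2.
Here α = -0.3827, β = (0.9091 + 0.1645i): (α + β)/√2 = (0.3722 + 0.1163i), (α − β)/√2 = (-0.9134 - 0.1163i).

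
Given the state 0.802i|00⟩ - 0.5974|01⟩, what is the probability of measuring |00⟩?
0.6432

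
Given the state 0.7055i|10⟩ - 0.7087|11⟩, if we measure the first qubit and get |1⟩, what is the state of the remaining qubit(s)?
0.7055i|0⟩ - 0.7087|1⟩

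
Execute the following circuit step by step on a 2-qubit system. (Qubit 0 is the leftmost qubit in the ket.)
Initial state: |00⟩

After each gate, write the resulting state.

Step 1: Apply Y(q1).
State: i|01⟩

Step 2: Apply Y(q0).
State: -|11⟩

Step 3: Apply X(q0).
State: -|01⟩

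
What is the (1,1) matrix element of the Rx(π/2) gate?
1/√2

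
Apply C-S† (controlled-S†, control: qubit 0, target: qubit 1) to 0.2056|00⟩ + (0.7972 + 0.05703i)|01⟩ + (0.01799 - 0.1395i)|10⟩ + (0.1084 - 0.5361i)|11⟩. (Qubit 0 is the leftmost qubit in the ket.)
0.2056|00⟩ + (0.7972 + 0.05703i)|01⟩ + (0.01799 - 0.1395i)|10⟩ + (-0.5361 - 0.1084i)|11⟩

C-S† leaves the control-|0⟩ kets |00⟩, |01⟩ unchanged and applies S† to qubit 1 on the control-|1⟩ pair (|10⟩, |11⟩).
S† = [[1, 0], [0, -i]].
With a = amp(|10⟩) = (0.01799 - 0.1395i) and b = amp(|11⟩) = (0.1084 - 0.5361i):
new amp(|10⟩) = (1)·a = (0.01799 - 0.1395i)
new amp(|11⟩) = (-i)·b = (-0.5361 - 0.1084i)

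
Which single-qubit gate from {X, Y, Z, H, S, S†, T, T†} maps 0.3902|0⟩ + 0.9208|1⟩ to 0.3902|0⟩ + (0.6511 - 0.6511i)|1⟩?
T†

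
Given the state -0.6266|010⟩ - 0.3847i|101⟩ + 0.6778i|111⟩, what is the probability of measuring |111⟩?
0.4594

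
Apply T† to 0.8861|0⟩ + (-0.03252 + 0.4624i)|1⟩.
0.8861|0⟩ + (0.304 + 0.35i)|1⟩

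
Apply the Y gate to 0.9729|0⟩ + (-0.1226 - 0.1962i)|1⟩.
(-0.1962 + 0.1226i)|0⟩ + 0.9729i|1⟩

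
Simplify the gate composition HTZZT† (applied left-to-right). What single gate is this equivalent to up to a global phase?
H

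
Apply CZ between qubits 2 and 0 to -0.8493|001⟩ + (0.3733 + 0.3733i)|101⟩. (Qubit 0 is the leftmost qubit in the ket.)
-0.8493|001⟩ + (-0.3733 - 0.3733i)|101⟩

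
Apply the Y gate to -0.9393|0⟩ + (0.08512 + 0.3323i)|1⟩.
(0.3323 - 0.08512i)|0⟩ - 0.9393i|1⟩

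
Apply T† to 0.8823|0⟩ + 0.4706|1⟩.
0.8823|0⟩ + (0.3328 - 0.3328i)|1⟩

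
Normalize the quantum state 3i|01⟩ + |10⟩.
0.9487i|01⟩ + 0.3162|10⟩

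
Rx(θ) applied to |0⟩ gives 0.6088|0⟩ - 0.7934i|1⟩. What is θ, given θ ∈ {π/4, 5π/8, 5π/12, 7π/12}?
7π/12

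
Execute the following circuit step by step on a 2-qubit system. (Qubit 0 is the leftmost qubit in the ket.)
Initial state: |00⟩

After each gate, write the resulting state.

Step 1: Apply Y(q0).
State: i|10⟩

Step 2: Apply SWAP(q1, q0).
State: i|01⟩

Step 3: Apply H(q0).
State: (1/√2)i|01⟩ + (1/√2)i|11⟩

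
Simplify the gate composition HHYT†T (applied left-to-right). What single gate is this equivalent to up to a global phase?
Y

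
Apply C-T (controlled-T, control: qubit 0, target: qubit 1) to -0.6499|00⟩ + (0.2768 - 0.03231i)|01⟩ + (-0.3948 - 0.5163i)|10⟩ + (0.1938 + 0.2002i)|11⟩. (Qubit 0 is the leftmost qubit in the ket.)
-0.6499|00⟩ + (0.2768 - 0.03231i)|01⟩ + (-0.3948 - 0.5163i)|10⟩ + (-0.004525 + 0.2786i)|11⟩

C-T leaves the control-|0⟩ kets |00⟩, |01⟩ unchanged and applies T to qubit 1 on the control-|1⟩ pair (|10⟩, |11⟩).
T = [[1, 0], [0, (1/√2 + (1/√2)i)]].
With a = amp(|10⟩) = (-0.3948 - 0.5163i) and b = amp(|11⟩) = (0.1938 + 0.2002i):
new amp(|10⟩) = (1)·a = (-0.3948 - 0.5163i)
new amp(|11⟩) = (1/√2 + (1/√2)i)·b = (-0.004525 + 0.2786i)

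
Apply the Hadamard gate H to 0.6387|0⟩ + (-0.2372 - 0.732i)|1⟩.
(0.2839 - 0.5176i)|0⟩ + (0.6194 + 0.5176i)|1⟩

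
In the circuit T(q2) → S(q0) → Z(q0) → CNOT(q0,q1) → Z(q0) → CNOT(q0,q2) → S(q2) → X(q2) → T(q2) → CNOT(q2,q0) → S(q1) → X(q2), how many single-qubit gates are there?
9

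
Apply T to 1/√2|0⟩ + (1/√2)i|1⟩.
1/√2|0⟩ + (-1/2 + (1/2)i)|1⟩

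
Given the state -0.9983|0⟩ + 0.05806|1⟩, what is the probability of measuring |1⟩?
0.003371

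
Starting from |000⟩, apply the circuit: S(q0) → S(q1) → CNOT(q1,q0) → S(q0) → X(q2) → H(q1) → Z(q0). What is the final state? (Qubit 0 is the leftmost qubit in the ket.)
1/√2|001⟩ + 1/√2|011⟩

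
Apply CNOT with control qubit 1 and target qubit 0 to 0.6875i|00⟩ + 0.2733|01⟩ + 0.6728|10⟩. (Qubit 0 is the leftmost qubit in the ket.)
0.6875i|00⟩ + 0.6728|10⟩ + 0.2733|11⟩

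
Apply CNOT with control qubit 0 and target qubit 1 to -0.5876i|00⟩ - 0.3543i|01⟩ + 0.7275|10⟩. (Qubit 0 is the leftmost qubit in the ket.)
-0.5876i|00⟩ - 0.3543i|01⟩ + 0.7275|11⟩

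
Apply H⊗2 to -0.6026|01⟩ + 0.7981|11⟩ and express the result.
0.09775|00⟩ - 0.09775|01⟩ - 0.7004|10⟩ + 0.7004|11⟩

H⊗2 gives amp(|y⟩) = (1/2) Σ_x (−1)^(x·y) amp(|x⟩), where x·y is the number of positions in which both x and y have a 1.
|00⟩: (-0.6026 + 0.7981)/2 = 0.09775
|01⟩: (0.6026 - 0.7981)/2 = -0.09775
|10⟩: (-0.6026 - 0.7981)/2 = -0.7004
|11⟩: (0.6026 + 0.7981)/2 = 0.7004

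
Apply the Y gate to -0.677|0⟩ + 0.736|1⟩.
-0.736i|0⟩ - 0.677i|1⟩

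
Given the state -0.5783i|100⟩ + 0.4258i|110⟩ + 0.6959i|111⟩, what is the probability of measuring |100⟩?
0.3344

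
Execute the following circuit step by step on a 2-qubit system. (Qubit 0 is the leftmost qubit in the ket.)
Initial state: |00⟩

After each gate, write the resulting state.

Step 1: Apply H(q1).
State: 1/√2|00⟩ + 1/√2|01⟩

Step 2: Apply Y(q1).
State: -(1/√2)i|00⟩ + (1/√2)i|01⟩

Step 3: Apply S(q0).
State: -(1/√2)i|00⟩ + (1/√2)i|01⟩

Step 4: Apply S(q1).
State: -(1/√2)i|00⟩ - 1/√2|01⟩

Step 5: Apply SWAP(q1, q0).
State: -(1/√2)i|00⟩ - 1/√2|10⟩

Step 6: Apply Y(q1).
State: 1/√2|01⟩ - (1/√2)i|11⟩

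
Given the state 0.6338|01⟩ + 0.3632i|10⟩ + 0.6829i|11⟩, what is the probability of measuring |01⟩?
0.4017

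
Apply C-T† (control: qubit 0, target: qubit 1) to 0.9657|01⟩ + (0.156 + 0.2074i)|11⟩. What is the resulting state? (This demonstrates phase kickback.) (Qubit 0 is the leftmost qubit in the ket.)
0.9657|01⟩ + (0.257 + 0.03635i)|11⟩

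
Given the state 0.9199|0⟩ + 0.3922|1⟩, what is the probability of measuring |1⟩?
0.1538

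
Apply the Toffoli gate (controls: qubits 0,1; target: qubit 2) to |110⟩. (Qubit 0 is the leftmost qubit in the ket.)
|111⟩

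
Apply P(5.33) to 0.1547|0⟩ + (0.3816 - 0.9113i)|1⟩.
0.1547|0⟩ + (-0.522 - 0.8388i)|1⟩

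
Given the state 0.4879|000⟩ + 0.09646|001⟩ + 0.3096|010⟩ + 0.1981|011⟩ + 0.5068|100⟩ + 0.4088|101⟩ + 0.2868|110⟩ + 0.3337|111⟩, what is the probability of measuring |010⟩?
0.09585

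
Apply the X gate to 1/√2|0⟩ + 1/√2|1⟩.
1/√2|0⟩ + 1/√2|1⟩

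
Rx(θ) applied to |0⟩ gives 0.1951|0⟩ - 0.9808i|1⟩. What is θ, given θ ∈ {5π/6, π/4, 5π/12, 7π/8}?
7π/8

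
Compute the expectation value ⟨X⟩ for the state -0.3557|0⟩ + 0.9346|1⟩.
-0.6649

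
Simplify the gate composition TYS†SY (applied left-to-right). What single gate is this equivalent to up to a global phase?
T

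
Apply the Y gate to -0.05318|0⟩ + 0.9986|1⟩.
-0.9986i|0⟩ - 0.05318i|1⟩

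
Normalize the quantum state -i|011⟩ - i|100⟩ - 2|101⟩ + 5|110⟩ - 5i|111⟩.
-0.1336i|011⟩ - 0.1336i|100⟩ - 0.2673|101⟩ + 0.6682|110⟩ - 0.6682i|111⟩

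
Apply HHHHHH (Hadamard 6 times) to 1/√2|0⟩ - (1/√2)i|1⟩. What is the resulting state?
1/√2|0⟩ - (1/√2)i|1⟩

H² = I, so an even number of Hadamards cancels: H^6 = I and the state is unchanged.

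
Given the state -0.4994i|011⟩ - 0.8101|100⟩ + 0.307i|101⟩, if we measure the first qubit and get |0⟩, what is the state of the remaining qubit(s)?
-i|11⟩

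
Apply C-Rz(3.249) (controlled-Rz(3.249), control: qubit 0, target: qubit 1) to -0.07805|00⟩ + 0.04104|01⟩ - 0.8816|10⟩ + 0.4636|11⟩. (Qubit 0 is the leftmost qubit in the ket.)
-0.07805|00⟩ + 0.04104|01⟩ + (0.04732 + 0.8803i)|10⟩ + (-0.02489 + 0.4629i)|11⟩

C-Rz(3.249) leaves the control-|0⟩ kets |00⟩, |01⟩ unchanged and applies Rz(3.249) to qubit 1 on the control-|1⟩ pair (|10⟩, |11⟩).
Rz(3.249) = [[e^(−iθ/2), 0], [0, e^(iθ/2)]] with e^(±iθ/2) = cos(θ/2) ± i·sin(θ/2); θ = 3.249, cos(θ/2) ≈ -0.0536779, sin(θ/2) ≈ 0.998558.
With a = amp(|10⟩) = -0.8816 and b = amp(|11⟩) = 0.4636:
new amp(|10⟩) = (-0.0536779 - 0.998558i)·a = (0.04732 + 0.8803i)
new amp(|11⟩) = (-0.0536779 + 0.998558i)·b = (-0.02489 + 0.4629i)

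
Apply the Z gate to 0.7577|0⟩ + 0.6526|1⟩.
0.7577|0⟩ - 0.6526|1⟩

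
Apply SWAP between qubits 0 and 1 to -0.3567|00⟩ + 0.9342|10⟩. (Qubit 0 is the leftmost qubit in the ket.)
-0.3567|00⟩ + 0.9342|01⟩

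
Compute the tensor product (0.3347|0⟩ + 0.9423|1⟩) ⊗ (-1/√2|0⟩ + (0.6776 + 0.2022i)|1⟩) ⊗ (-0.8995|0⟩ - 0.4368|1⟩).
0.2129|000⟩ + 0.1034|001⟩ + (-0.204 - 0.06087i)|010⟩ + (-0.09906 - 0.02956i)|011⟩ + 0.5993|100⟩ + 0.291|101⟩ + (-0.5743 - 0.1714i)|110⟩ + (-0.2789 - 0.08322i)|111⟩

amp(|b₁b₂…⟩) = product of the factor amplitudes for bits b₁, b₂, …; only kets whose every factor amplitude is nonzero survive.
|000⟩: (0.3347)(-1/√2)(-0.8995) = 0.2129
|001⟩: (0.3347)(-1/√2)(-0.4368) = 0.1034
|010⟩: (0.3347)(0.6776 + 0.2022i)(-0.8995) = (-0.204 - 0.06087i)
|011⟩: (0.3347)(0.6776 + 0.2022i)(-0.4368) = (-0.09906 - 0.02956i)
|100⟩: (0.9423)(-1/√2)(-0.8995) = 0.5993
|101⟩: (0.9423)(-1/√2)(-0.4368) = 0.291
|110⟩: (0.9423)(0.6776 + 0.2022i)(-0.8995) = (-0.5743 - 0.1714i)
|111⟩: (0.9423)(0.6776 + 0.2022i)(-0.4368) = (-0.2789 - 0.08322i)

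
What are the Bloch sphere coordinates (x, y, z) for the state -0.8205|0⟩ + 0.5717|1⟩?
(-0.9382, 0, 0.3464)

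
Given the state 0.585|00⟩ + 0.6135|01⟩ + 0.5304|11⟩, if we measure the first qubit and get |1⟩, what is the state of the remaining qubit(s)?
|1⟩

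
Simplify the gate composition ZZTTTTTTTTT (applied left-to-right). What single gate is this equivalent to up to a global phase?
T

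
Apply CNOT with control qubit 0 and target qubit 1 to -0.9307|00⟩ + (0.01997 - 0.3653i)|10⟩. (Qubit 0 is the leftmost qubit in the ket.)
-0.9307|00⟩ + (0.01997 - 0.3653i)|11⟩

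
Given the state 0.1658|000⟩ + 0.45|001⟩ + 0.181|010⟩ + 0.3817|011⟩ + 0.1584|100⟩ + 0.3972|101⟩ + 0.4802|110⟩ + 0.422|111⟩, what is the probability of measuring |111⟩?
0.1781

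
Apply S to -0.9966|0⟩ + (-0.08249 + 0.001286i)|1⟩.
-0.9966|0⟩ + (-0.001286 - 0.08249i)|1⟩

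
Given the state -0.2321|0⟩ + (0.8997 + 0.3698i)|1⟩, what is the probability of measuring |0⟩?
0.05387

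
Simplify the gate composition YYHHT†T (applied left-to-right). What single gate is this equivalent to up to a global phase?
I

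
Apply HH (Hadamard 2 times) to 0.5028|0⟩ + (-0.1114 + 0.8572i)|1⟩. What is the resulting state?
0.5028|0⟩ + (-0.1114 + 0.8572i)|1⟩

H² = I, so an even number of Hadamards cancels: H^2 = I and the state is unchanged.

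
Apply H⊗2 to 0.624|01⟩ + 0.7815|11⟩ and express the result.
0.7028|00⟩ - 0.7028|01⟩ - 0.07875|10⟩ + 0.07875|11⟩

H⊗2 gives amp(|y⟩) = (1/2) Σ_x (−1)^(x·y) amp(|x⟩), where x·y is the number of positions in which both x and y have a 1.
|00⟩: (0.624 + 0.7815)/2 = 0.7028
|01⟩: (-0.624 - 0.7815)/2 = -0.7028
|10⟩: (0.624 - 0.7815)/2 = -0.07875
|11⟩: (-0.624 + 0.7815)/2 = 0.07875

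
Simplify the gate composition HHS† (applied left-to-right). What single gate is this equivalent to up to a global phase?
S†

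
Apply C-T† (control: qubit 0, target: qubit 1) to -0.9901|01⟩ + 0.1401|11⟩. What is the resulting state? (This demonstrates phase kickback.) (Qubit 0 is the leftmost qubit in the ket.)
-0.9901|01⟩ + (0.09907 - 0.09907i)|11⟩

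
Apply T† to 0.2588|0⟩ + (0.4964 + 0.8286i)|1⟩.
0.2588|0⟩ + (0.9369 + 0.2349i)|1⟩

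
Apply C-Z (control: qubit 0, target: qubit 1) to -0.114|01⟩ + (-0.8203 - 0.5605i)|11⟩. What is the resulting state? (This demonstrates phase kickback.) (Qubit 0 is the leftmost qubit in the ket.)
-0.114|01⟩ + (0.8203 + 0.5605i)|11⟩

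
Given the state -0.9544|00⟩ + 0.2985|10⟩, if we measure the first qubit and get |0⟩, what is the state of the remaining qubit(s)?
-|0⟩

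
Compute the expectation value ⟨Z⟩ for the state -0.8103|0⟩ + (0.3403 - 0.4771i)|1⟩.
0.3132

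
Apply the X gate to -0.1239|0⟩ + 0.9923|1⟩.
0.9923|0⟩ - 0.1239|1⟩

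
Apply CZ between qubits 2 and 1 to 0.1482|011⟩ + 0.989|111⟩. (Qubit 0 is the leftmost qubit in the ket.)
-0.1482|011⟩ - 0.989|111⟩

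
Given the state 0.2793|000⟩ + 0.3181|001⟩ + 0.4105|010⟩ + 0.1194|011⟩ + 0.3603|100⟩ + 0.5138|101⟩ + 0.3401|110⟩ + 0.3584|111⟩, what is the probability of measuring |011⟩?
0.01426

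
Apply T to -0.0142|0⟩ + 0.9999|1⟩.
-0.0142|0⟩ + (0.707 + 0.707i)|1⟩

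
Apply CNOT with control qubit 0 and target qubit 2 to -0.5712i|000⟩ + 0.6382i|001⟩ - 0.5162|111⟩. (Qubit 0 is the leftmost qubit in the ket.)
-0.5712i|000⟩ + 0.6382i|001⟩ - 0.5162|110⟩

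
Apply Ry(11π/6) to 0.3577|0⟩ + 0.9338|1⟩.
-0.5872|0⟩ - 0.8094|1⟩

Ry(11π/6) = [[cos(θ/2), −sin(θ/2)], [sin(θ/2), cos(θ/2)]]; θ = 11π/6, cos(θ/2) ≈ -0.965926, sin(θ/2) ≈ 0.258819.
With a = amp(|0⟩) = 0.3577 and b = amp(|1⟩) = 0.9338:
new amp(|0⟩) = (-0.965926)·a + (-0.258819)·b = -0.5872
new amp(|1⟩) = (0.258819)·a + (-0.965926)·b = -0.8094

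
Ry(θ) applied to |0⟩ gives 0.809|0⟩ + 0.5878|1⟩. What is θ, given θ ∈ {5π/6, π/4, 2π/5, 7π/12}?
2π/5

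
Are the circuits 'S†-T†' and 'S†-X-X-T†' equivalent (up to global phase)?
Yes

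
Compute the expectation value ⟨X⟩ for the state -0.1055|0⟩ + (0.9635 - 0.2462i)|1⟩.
-0.2033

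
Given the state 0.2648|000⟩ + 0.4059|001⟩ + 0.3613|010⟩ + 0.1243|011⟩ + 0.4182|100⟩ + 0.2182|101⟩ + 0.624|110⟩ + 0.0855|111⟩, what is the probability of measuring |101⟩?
0.04761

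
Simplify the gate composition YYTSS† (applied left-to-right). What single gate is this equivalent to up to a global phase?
T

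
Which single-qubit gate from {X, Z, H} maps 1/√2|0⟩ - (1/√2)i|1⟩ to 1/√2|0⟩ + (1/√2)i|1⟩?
Z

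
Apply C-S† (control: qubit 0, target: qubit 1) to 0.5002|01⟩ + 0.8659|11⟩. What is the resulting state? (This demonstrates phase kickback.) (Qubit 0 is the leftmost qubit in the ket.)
0.5002|01⟩ - 0.8659i|11⟩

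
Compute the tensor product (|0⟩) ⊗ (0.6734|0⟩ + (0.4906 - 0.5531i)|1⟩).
0.6734|00⟩ + (0.4906 - 0.5531i)|01⟩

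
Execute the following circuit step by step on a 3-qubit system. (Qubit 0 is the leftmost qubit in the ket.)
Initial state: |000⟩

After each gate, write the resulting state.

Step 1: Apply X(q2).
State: |001⟩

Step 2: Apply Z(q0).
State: |001⟩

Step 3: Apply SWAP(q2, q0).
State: |100⟩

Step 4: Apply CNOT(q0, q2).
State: |101⟩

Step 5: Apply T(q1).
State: |101⟩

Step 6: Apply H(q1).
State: 1/√2|101⟩ + 1/√2|111⟩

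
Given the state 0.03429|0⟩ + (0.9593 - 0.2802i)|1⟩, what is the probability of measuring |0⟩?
0.001176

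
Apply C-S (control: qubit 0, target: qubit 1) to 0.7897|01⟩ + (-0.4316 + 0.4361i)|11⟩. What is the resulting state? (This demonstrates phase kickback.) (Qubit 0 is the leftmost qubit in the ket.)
0.7897|01⟩ + (-0.4361 - 0.4316i)|11⟩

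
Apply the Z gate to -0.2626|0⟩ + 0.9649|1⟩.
-0.2626|0⟩ - 0.9649|1⟩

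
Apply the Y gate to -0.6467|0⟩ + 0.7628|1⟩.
-0.7628i|0⟩ - 0.6467i|1⟩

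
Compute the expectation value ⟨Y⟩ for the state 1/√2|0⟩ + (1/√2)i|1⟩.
1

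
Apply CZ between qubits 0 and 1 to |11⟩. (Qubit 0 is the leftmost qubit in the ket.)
-|11⟩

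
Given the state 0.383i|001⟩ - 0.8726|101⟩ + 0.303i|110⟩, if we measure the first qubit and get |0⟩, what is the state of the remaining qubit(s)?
i|01⟩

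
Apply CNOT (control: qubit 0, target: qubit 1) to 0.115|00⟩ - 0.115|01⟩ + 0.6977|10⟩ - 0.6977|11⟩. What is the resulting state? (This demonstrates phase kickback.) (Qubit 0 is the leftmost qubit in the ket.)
0.115|00⟩ - 0.115|01⟩ - 0.6977|10⟩ + 0.6977|11⟩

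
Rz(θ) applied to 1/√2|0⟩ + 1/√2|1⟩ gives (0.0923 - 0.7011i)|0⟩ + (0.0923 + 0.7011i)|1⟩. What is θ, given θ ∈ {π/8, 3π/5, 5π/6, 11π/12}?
11π/12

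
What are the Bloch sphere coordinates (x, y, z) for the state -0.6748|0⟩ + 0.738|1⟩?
(-0.996, 0, -0.08929)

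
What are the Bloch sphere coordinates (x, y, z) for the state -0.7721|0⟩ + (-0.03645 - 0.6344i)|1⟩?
(0.05629, 0.9796, 0.1923)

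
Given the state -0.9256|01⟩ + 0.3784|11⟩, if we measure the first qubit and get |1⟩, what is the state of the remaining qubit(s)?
|1⟩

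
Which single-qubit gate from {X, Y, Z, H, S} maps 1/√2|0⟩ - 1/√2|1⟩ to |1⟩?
H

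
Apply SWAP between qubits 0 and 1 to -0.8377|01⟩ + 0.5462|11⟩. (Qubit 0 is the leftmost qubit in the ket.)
-0.8377|10⟩ + 0.5462|11⟩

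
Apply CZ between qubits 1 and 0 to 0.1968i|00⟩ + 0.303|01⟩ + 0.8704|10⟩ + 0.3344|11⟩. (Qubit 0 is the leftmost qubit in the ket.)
0.1968i|00⟩ + 0.303|01⟩ + 0.8704|10⟩ - 0.3344|11⟩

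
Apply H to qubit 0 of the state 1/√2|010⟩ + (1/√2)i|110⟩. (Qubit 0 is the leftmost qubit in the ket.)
(1/2 + (1/2)i)|010⟩ + (1/2 - (1/2)i)|110⟩

H on qubit 0 mixes each pair of kets that differ only in qubit 0: amplitudes (a, b) of (|…0…⟩, |…1…⟩) become ((a + b)/√2, (a − b)/√2). Kets absent from the input have amplitude 0.
(|010⟩, |110⟩): (a, b) = (1/√2, (1/√2)i) → ((1/2 + (1/2)i), (1/2 - (1/2)i))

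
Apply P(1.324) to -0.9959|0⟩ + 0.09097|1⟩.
-0.9959|0⟩ + (0.02222 + 0.08821i)|1⟩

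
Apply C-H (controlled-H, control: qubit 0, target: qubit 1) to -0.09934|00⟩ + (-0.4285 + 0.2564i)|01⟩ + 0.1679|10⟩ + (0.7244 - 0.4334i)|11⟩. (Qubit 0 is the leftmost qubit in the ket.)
-0.09934|00⟩ + (-0.4285 + 0.2564i)|01⟩ + (0.631 - 0.3065i)|10⟩ + (-0.3935 + 0.3065i)|11⟩

C-H leaves the control-|0⟩ kets |00⟩, |01⟩ unchanged and applies H to qubit 1 on the control-|1⟩ pair (|10⟩, |11⟩).
H = [[1/√2, 1/√2], [1/√2, -1/√2]].
With a = amp(|10⟩) = 0.1679 and b = amp(|11⟩) = (0.7244 - 0.4334i):
new amp(|10⟩) = (1/√2)·a + (1/√2)·b = (0.631 - 0.3065i)
new amp(|11⟩) = (1/√2)·a + (-1/√2)·b = (-0.3935 + 0.3065i)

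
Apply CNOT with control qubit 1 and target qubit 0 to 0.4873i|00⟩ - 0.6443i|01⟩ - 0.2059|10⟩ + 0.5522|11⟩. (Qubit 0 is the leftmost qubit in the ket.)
0.4873i|00⟩ + 0.5522|01⟩ - 0.2059|10⟩ - 0.6443i|11⟩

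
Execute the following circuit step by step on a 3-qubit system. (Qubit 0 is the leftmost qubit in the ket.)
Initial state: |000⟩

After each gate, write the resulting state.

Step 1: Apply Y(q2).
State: i|001⟩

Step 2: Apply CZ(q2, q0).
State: i|001⟩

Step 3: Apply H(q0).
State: (1/√2)i|001⟩ + (1/√2)i|101⟩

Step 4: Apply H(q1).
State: (1/2)i|001⟩ + (1/2)i|011⟩ + (1/2)i|101⟩ + (1/2)i|111⟩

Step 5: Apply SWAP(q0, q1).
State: (1/2)i|001⟩ + (1/2)i|011⟩ + (1/2)i|101⟩ + (1/2)i|111⟩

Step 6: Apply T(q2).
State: (-1/√8 + (1/√8)i)|001⟩ + (-1/√8 + (1/√8)i)|011⟩ + (-1/√8 + (1/√8)i)|101⟩ + (-1/√8 + (1/√8)i)|111⟩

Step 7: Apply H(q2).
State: (-0.25 + 0.25i)|000⟩ + (0.25 - 0.25i)|001⟩ + (-0.25 + 0.25i)|010⟩ + (0.25 - 0.25i)|011⟩ + (-0.25 + 0.25i)|100⟩ + (0.25 - 0.25i)|101⟩ + (-0.25 + 0.25i)|110⟩ + (0.25 - 0.25i)|111⟩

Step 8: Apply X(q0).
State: (-0.25 + 0.25i)|000⟩ + (0.25 - 0.25i)|001⟩ + (-0.25 + 0.25i)|010⟩ + (0.25 - 0.25i)|011⟩ + (-0.25 + 0.25i)|100⟩ + (0.25 - 0.25i)|101⟩ + (-0.25 + 0.25i)|110⟩ + (0.25 - 0.25i)|111⟩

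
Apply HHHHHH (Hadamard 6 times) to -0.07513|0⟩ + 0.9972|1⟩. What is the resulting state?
-0.07513|0⟩ + 0.9972|1⟩

H² = I, so an even number of Hadamards cancels: H^6 = I and the state is unchanged.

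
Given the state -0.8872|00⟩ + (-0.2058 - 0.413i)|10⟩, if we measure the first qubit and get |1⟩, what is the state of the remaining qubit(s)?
(-0.446 - 0.895i)|0⟩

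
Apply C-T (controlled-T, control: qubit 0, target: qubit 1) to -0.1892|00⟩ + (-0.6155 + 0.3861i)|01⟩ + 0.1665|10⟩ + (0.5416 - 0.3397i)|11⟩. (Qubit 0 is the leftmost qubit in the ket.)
-0.1892|00⟩ + (-0.6155 + 0.3861i)|01⟩ + 0.1665|10⟩ + (0.6232 + 0.1428i)|11⟩

C-T leaves the control-|0⟩ kets |00⟩, |01⟩ unchanged and applies T to qubit 1 on the control-|1⟩ pair (|10⟩, |11⟩).
T = [[1, 0], [0, (1/√2 + (1/√2)i)]].
With a = amp(|10⟩) = 0.1665 and b = amp(|11⟩) = (0.5416 - 0.3397i):
new amp(|10⟩) = (1)·a = 0.1665
new amp(|11⟩) = (1/√2 + (1/√2)i)·b = (0.6232 + 0.1428i)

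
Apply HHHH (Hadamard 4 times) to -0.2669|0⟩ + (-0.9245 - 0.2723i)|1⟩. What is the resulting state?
-0.2669|0⟩ + (-0.9245 - 0.2723i)|1⟩

H² = I, so an even number of Hadamards cancels: H^4 = I and the state is unchanged.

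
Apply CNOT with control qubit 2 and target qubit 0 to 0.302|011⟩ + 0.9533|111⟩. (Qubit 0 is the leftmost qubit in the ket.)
0.9533|011⟩ + 0.302|111⟩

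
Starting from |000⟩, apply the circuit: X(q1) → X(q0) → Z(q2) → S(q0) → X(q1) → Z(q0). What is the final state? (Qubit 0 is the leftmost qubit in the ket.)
-i|100⟩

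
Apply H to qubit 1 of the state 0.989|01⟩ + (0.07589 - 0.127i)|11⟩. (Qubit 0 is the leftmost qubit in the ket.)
0.6993|00⟩ - 0.6993|01⟩ + (0.05366 - 0.0898i)|10⟩ + (-0.05366 + 0.0898i)|11⟩

H on qubit 1 mixes each pair of kets that differ only in qubit 1: amplitudes (a, b) of (|…0…⟩, |…1…⟩) become ((a + b)/√2, (a − b)/√2). Kets absent from the input have amplitude 0.
(|00⟩, |01⟩): (a, b) = (0, 0.989) → (0.6993, -0.6993)
(|10⟩, |11⟩): (a, b) = (0, (0.07589 - 0.127i)) → ((0.05366 - 0.0898i), (-0.05366 + 0.0898i))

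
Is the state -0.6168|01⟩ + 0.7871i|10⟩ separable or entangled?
Entangled

Writing the state as a|00⟩ + b|01⟩ + c|10⟩ + d|11⟩, it is a product state iff ad − bc = 0.
Here (a, b, c, d) = (0, -0.6168, 0.7871i, 0): ad − bc = (0)(0) − (-0.6168)(0.7871i) = 0.4855i ≠ 0, so the state is entangled.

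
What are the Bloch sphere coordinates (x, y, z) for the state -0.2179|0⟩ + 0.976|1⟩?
(-0.4253, 0, -0.9051)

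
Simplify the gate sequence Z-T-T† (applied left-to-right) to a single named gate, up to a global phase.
Z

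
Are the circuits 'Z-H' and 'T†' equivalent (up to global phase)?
No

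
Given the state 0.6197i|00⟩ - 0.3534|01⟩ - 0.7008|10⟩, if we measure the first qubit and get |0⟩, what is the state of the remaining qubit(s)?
0.8687i|0⟩ - 0.4954|1⟩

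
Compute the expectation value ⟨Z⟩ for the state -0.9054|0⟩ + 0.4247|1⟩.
0.6394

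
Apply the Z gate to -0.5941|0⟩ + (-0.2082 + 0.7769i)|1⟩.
-0.5941|0⟩ + (0.2082 - 0.7769i)|1⟩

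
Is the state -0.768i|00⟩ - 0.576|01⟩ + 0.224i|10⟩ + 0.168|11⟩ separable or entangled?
Separable

Writing the state as a|00⟩ + b|01⟩ + c|10⟩ + d|11⟩, it is a product state iff ad − bc = 0.
Here (a, b, c, d) = (-0.768i, -0.576, 0.224i, 0.168): ad − bc = (-0.768i)(0.168) − (-0.576)(0.224i) = 0, so the state is separable.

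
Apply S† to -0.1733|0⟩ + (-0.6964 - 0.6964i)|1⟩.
-0.1733|0⟩ + (-0.6964 + 0.6964i)|1⟩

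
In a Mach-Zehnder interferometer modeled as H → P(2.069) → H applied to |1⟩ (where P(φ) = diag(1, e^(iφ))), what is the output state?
(0.7389 - 0.4392i)|0⟩ + (0.2611 + 0.4392i)|1⟩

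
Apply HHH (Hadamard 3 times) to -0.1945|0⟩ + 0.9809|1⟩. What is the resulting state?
0.5561|0⟩ - 0.8311|1⟩

H² = I, so H^3 = H: a single Hadamard. With (a, b) = (-0.1945, 0.9809), H gives ((a + b)/√2, (a − b)/√2) = (0.5561, -0.8311).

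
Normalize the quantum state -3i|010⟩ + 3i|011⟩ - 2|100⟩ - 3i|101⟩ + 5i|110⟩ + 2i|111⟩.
-0.3873i|010⟩ + 0.3873i|011⟩ - 0.2582|100⟩ - 0.3873i|101⟩ + 0.6455i|110⟩ + 0.2582i|111⟩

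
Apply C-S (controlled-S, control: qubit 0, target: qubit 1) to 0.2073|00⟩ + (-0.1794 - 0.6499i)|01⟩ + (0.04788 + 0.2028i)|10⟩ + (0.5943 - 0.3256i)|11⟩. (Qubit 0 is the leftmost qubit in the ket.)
0.2073|00⟩ + (-0.1794 - 0.6499i)|01⟩ + (0.04788 + 0.2028i)|10⟩ + (0.3256 + 0.5943i)|11⟩

C-S leaves the control-|0⟩ kets |00⟩, |01⟩ unchanged and applies S to qubit 1 on the control-|1⟩ pair (|10⟩, |11⟩).
S = [[1, 0], [0, i]].
With a = amp(|10⟩) = (0.04788 + 0.2028i) and b = amp(|11⟩) = (0.5943 - 0.3256i):
new amp(|10⟩) = (1)·a = (0.04788 + 0.2028i)
new amp(|11⟩) = (i)·b = (0.3256 + 0.5943i)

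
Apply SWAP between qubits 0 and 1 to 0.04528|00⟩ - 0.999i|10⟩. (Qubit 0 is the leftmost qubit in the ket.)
0.04528|00⟩ - 0.999i|01⟩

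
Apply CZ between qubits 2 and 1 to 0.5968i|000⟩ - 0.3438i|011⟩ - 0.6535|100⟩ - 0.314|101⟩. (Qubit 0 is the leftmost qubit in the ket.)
0.5968i|000⟩ + 0.3438i|011⟩ - 0.6535|100⟩ - 0.314|101⟩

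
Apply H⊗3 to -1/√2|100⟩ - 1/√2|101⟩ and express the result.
-1/2|000⟩ - 1/2|010⟩ + 1/2|100⟩ + 1/2|110⟩

H⊗3 gives amp(|y⟩) = (1/2√2) Σ_x (−1)^(x·y) amp(|x⟩), where x·y is the number of positions in which both x and y have a 1.
|000⟩: (-1/√2 - 1/√2)/(2√2) = -1/2
|001⟩: (-1/√2 + 1/√2)/(2√2) = 0
|010⟩: (-1/√2 - 1/√2)/(2√2) = -1/2
|011⟩: (-1/√2 + 1/√2)/(2√2) = 0
|100⟩: (1/√2 + 1/√2)/(2√2) = 1/2
|101⟩: (1/√2 - 1/√2)/(2√2) = 0
|110⟩: (1/√2 + 1/√2)/(2√2) = 1/2
|111⟩: (1/√2 - 1/√2)/(2√2) = 0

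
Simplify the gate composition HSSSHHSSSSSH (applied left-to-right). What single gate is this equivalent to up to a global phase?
I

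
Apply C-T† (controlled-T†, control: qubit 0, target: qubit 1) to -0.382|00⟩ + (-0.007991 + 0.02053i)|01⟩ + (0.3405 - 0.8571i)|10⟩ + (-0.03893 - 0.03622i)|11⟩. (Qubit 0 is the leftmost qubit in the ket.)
-0.382|00⟩ + (-0.007991 + 0.02053i)|01⟩ + (0.3405 - 0.8571i)|10⟩ + (-0.05314 + 0.001916i)|11⟩

C-T† leaves the control-|0⟩ kets |00⟩, |01⟩ unchanged and applies T† to qubit 1 on the control-|1⟩ pair (|10⟩, |11⟩).
T† = [[1, 0], [0, (1/√2 - (1/√2)i)]].
With a = amp(|10⟩) = (0.3405 - 0.8571i) and b = amp(|11⟩) = (-0.03893 - 0.03622i):
new amp(|10⟩) = (1)·a = (0.3405 - 0.8571i)
new amp(|11⟩) = (1/√2 - (1/√2)i)·b = (-0.05314 + 0.001916i)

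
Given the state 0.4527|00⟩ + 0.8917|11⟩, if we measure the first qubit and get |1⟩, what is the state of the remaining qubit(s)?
|1⟩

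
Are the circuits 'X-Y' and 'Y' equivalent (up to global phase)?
No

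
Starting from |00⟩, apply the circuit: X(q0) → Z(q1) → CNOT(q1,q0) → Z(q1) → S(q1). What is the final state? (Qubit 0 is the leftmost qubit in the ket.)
|10⟩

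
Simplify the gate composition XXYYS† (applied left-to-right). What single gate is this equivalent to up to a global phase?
S†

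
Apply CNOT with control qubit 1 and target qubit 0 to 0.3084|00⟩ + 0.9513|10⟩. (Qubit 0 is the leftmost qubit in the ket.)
0.3084|00⟩ + 0.9513|10⟩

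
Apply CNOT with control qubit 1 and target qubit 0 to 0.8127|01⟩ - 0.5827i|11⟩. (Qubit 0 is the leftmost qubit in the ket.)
-0.5827i|01⟩ + 0.8127|11⟩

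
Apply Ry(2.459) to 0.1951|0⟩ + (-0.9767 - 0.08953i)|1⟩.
(0.9857 + 0.08437i)|0⟩ + (-0.1431 - 0.02997i)|1⟩

Ry(2.459) = [[cos(θ/2), −sin(θ/2)], [sin(θ/2), cos(θ/2)]]; θ = 2.459, cos(θ/2) ≈ 0.334709, sin(θ/2) ≈ 0.942322.
With a = amp(|0⟩) = 0.1951 and b = amp(|1⟩) = (-0.9767 - 0.08953i):
new amp(|0⟩) = (0.334709)·a + (-0.942322)·b = (0.9857 + 0.08437i)
new amp(|1⟩) = (0.942322)·a + (0.334709)·b = (-0.1431 - 0.02997i)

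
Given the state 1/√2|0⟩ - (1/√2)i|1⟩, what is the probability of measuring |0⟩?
1/2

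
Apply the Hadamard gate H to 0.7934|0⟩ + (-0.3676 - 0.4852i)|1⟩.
(0.3011 - 0.3431i)|0⟩ + (0.821 + 0.3431i)|1⟩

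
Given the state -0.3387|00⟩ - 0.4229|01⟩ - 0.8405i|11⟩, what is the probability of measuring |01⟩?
0.1788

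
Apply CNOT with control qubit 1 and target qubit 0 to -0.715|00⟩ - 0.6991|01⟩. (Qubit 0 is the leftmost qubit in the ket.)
-0.715|00⟩ - 0.6991|11⟩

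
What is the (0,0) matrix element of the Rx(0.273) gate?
0.9907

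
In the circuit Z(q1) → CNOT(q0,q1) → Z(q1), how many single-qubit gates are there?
2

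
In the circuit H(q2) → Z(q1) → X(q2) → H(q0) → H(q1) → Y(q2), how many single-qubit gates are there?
6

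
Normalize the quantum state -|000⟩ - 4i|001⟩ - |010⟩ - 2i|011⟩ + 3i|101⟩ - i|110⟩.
-0.1768|000⟩ - (1/√2)i|001⟩ - 0.1768|010⟩ - (1/√8)i|011⟩ + 0.5303i|101⟩ - 0.1768i|110⟩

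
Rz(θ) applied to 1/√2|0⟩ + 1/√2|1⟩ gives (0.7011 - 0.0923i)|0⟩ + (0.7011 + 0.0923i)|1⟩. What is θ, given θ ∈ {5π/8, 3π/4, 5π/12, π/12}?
π/12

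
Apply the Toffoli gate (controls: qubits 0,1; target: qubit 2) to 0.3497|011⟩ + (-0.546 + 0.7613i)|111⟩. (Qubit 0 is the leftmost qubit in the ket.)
0.3497|011⟩ + (-0.546 + 0.7613i)|110⟩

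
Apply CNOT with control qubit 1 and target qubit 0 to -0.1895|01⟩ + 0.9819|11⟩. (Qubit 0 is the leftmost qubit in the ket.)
0.9819|01⟩ - 0.1895|11⟩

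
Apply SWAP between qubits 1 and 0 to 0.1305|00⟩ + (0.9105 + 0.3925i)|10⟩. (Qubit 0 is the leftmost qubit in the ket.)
0.1305|00⟩ + (0.9105 + 0.3925i)|01⟩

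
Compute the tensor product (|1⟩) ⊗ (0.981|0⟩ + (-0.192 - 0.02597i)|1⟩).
0.981|10⟩ + (-0.192 - 0.02597i)|11⟩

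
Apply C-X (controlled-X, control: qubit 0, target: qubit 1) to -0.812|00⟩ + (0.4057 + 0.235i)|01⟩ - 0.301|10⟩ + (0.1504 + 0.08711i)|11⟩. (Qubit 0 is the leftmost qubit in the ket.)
-0.812|00⟩ + (0.4057 + 0.235i)|01⟩ + (0.1504 + 0.08711i)|10⟩ - 0.301|11⟩

C-X leaves the control-|0⟩ kets |00⟩, |01⟩ unchanged and applies X to qubit 1 on the control-|1⟩ pair (|10⟩, |11⟩).
X = [[0, 1], [1, 0]].
With a = amp(|10⟩) = -0.301 and b = amp(|11⟩) = (0.1504 + 0.08711i):
new amp(|10⟩) = (1)·b = (0.1504 + 0.08711i)
new amp(|11⟩) = (1)·a = -0.301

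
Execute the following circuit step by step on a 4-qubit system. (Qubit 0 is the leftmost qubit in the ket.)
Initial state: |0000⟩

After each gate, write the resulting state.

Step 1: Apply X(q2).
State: |0010⟩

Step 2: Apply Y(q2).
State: -i|0000⟩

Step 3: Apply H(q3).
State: -(1/√2)i|0000⟩ - (1/√2)i|0001⟩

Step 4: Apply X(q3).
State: -(1/√2)i|0000⟩ - (1/√2)i|0001⟩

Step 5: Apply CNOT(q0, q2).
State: -(1/√2)i|0000⟩ - (1/√2)i|0001⟩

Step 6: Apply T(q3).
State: -(1/√2)i|0000⟩ + (1/2 - (1/2)i)|0001⟩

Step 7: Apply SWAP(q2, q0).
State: -(1/√2)i|0000⟩ + (1/2 - (1/2)i)|0001⟩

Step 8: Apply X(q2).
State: -(1/√2)i|0010⟩ + (1/2 - (1/2)i)|0011⟩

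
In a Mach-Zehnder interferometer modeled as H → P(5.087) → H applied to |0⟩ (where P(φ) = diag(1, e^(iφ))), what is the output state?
(0.683 - 0.4653i)|0⟩ + (0.317 + 0.4653i)|1⟩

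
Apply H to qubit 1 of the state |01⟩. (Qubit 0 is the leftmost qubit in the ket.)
1/√2|00⟩ - 1/√2|01⟩

H on qubit 1 mixes each pair of kets that differ only in qubit 1: amplitudes (a, b) of (|…0…⟩, |…1…⟩) become ((a + b)/√2, (a − b)/√2). Kets absent from the input have amplitude 0.
(|00⟩, |01⟩): (a, b) = (0, 1) → (1/√2, -1/√2)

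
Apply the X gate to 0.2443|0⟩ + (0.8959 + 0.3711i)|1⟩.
(0.8959 + 0.3711i)|0⟩ + 0.2443|1⟩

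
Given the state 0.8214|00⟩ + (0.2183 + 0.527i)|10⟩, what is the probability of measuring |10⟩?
0.3254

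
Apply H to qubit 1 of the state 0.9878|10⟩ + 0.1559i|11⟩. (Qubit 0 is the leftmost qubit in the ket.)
(0.6985 + 0.1102i)|10⟩ + (0.6985 - 0.1102i)|11⟩

H on qubit 1 mixes each pair of kets that differ only in qubit 1: amplitudes (a, b) of (|…0…⟩, |…1…⟩) become ((a + b)/√2, (a − b)/√2). Kets absent from the input have amplitude 0.
(|10⟩, |11⟩): (a, b) = (0.9878, 0.1559i) → ((0.6985 + 0.1102i), (0.6985 - 0.1102i))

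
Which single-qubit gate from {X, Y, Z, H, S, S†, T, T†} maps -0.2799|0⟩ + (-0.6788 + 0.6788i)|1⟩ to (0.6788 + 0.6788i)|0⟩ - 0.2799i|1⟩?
Y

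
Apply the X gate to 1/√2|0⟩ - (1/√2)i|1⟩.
-(1/√2)i|0⟩ + 1/√2|1⟩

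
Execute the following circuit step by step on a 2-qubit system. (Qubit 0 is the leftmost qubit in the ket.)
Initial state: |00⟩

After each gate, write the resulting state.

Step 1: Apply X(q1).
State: |01⟩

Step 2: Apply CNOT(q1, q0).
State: |11⟩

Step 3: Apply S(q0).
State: i|11⟩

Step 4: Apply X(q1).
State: i|10⟩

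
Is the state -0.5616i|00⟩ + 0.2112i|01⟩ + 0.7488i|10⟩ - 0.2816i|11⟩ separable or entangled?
Separable

Writing the state as a|00⟩ + b|01⟩ + c|10⟩ + d|11⟩, it is a product state iff ad − bc = 0.
Here (a, b, c, d) = (-0.5616i, 0.2112i, 0.7488i, -0.2816i): ad − bc = (-0.5616i)(-0.2816i) − (0.2112i)(0.7488i) = 0, so the state is separable.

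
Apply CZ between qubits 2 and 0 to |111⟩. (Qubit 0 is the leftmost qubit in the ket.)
-|111⟩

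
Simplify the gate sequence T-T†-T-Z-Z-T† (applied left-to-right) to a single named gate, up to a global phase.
I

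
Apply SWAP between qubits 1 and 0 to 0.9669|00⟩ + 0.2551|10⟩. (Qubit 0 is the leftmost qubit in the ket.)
0.9669|00⟩ + 0.2551|01⟩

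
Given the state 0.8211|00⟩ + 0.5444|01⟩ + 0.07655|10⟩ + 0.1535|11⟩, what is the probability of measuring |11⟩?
0.02356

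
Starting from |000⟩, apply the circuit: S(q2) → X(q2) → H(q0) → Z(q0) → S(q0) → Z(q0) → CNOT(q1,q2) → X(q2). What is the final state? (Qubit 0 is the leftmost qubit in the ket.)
1/√2|000⟩ + (1/√2)i|100⟩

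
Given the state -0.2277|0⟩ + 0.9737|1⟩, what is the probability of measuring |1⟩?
0.9481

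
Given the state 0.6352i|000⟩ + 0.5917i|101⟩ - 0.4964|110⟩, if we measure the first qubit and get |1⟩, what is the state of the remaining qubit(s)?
0.7661i|01⟩ - 0.6427|10⟩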